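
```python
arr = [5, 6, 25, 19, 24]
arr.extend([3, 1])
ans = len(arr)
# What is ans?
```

Trace:
`arr = [5, 6, 25, 19, 24]` → arr = [5, 6, 25, 19, 24]
`arr.extend([3, 1])` → arr = [5, 6, 25, 19, 24, 3, 1]
`ans = len(arr)` → ans = 7
So ans = 7

Answer: 7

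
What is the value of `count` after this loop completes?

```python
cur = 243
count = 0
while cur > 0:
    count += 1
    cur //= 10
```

Count digits by repeated division by 10
`count` takes the values: 0 → 1 → 2 → 3

Answer: 3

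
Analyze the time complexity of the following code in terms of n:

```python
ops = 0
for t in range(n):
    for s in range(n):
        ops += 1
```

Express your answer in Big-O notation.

Each loop level contributes: n × n. Multiplying the contributions gives O(n^2).

Answer: O(n^2)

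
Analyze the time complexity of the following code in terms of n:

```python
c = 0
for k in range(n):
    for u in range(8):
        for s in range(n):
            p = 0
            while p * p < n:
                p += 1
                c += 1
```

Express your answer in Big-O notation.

Each loop level contributes: n × 1 × n × √n. Multiplying the contributions gives O(n^2√n).

Answer: O(n^2√n)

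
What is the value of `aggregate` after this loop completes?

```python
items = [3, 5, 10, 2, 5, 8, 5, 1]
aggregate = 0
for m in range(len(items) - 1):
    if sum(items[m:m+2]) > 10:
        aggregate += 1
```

Count windows with sum > 10
`aggregate` takes the values: 0 → 1 → 2 → 3 → 4

Answer: 4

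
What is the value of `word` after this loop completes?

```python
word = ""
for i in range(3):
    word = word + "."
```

Repeat '.' 3 times
`word` takes the values: "" → "." → ".." → "..."

Answer: "..."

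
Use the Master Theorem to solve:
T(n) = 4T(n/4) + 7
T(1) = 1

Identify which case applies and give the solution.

a=4, b=4, f(n)=7. log_4(4) = 1. Since c=0 < 1, Case 1 applies: T(n) = Θ(n^log_b(a)) = O(n).

Answer: O(n) - Case 1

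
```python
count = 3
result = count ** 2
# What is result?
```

Trace:
`count = 3` → count = 3
`result = count ** 2` → result = 9
So result = 9

Answer: 9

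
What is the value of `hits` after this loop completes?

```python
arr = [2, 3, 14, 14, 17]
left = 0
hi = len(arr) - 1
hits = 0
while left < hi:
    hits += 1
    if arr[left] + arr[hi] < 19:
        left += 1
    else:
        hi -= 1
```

Steps to find pair summing to 19
`hits` takes the values: 0 → 1 → 2 → 3 → 4

Answer: 4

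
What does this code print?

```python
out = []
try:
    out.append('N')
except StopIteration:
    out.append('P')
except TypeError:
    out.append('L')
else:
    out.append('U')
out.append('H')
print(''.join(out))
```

Execution trace: 'N' (try body, no exception) → 'U' (else) → 'H' (after the try/except). Output: NUH

Answer: NUH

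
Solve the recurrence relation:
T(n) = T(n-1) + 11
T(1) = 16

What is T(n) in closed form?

Unrolling: T(n) = T(1) + 11·(n-1) = 16 + 11(n-1) = 11n + 5.

Answer: T(n) = 11n + 5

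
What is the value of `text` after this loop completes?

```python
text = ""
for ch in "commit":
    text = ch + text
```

Reverse 'commit'
`text` takes the values: "" → "c" → "oc" → "moc" → "mmoc" → "immoc" → "timmoc"

Answer: "timmoc"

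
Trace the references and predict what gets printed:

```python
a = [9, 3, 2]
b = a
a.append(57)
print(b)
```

Key concept: basic list aliasing.
Step by step:
`a = [9, 3, 2]` → a = [9, 3, 2]
`b = a` → b = [9, 3, 2] (same object as a)
`a.append(57)` → a = [9, 3, 2, 57] (same object as b); b = [9, 3, 2, 57] (same object as a)
`print(b)` → prints [9, 3, 2, 57]

Answer: [9, 3, 2, 57]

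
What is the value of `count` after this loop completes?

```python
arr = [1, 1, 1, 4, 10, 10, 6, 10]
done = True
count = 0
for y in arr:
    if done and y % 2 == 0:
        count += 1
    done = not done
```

Count even values at even positions
`count` takes the values: 0 → 1 → 2

Answer: 2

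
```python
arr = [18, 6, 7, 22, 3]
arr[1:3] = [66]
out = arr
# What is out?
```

Trace:
`arr = [18, 6, 7, 22, 3]` → arr = [18, 6, 7, 22, 3]
`arr[1:3] = [66]` → arr = [18, 66, 22, 3]
`out = arr` → out = [18, 66, 22, 3]
So out = [18, 66, 22, 3]

Answer: [18, 66, 22, 3]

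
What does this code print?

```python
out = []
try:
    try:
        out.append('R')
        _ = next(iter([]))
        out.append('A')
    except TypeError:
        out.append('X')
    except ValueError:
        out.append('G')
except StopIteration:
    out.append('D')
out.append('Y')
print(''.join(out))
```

Execution trace: 'R' (try body) → 'D' (outer except StopIteration) → 'Y' (after the try/except). Output: RDY

Answer: RDY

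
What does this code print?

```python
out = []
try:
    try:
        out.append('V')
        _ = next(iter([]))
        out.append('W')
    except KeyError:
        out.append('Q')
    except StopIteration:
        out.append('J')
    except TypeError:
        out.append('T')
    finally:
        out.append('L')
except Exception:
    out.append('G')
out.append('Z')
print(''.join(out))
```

Execution trace: 'V' (inner try body) → 'J' (inner except StopIteration) → 'L' (inner finally) → 'Z' (after the try/except). Output: VJLZ

Answer: VJLZ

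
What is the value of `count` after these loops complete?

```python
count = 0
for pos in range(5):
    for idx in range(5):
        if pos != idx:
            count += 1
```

5² - 5 (exclude diagonal)
`count` takes the values: 0 → 1 → 2 → 3 → 4 → 5 → 6 → 7 → 8 → 9 → 10 → 11 → 12 → 13 → 14 → 15 → 16 → 17 → 18 → 19 → 20

Answer: 20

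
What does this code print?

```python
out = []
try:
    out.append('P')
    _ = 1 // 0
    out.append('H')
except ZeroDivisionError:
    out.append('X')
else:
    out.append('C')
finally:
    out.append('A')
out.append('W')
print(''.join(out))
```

Execution trace: 'P' (try body) → 'X' (except ZeroDivisionError) → 'A' (finally) → 'W' (after the try/except). Output: PXAW

Answer: PXAW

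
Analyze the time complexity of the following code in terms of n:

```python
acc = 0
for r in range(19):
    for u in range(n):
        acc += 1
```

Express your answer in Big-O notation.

Each loop level contributes: 1 × n. Multiplying the contributions gives O(n).

Answer: O(n)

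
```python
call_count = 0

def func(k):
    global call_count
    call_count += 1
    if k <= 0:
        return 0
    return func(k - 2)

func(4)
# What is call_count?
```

Linear recursion stepping by 2: 3 calls from k=4 down to ≤0.

Answer: 3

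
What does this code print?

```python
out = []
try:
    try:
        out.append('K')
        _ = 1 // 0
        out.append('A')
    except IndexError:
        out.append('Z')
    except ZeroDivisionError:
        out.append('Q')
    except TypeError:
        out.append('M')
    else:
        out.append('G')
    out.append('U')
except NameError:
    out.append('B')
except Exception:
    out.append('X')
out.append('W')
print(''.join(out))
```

Execution trace: 'K' (inner try body) → 'Q' (inner except ZeroDivisionError) → 'U' (try body, no exception) → 'W' (after the try/except). Output: KQUW

Answer: KQUW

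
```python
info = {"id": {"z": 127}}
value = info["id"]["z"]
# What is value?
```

Trace:
`info = {"id": {"z": 127}}` → info = {'id': {'z': 127}}
`value = info["id"]["z"]` → value = 127
So value = 127

Answer: 127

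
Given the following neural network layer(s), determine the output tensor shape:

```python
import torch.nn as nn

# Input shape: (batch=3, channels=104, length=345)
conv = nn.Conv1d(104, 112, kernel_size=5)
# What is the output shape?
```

Input: (3, 104, 345) -> Output: (3, 112, 341)

Answer: (3, 112, 341)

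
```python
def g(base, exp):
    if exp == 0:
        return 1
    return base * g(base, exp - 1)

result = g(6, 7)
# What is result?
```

g(6, 7) = 6 * 6 * 6 * 6 * 6 * 6 * 6 = 279936

Answer: 279936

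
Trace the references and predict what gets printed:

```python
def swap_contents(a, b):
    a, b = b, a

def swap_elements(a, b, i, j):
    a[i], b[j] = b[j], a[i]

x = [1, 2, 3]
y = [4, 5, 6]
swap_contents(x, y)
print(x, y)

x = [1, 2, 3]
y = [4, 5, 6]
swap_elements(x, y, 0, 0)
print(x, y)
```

Key concept: parameter rebinding vs mutation.
Step by step:
`x = [1, 2, 3]` → x = [1, 2, 3]
`y = [4, 5, 6]` → y = [4, 5, 6]
`swap_contents(x, y)` → no visible change to tracked variables
`print(x, y)` → prints [1, 2, 3] [4, 5, 6]
`x = [1, 2, 3]` → x = [1, 2, 3]
`y = [4, 5, 6]` → y = [4, 5, 6]
`swap_elements(x, y, 0, 0)` → x = [4, 2, 3]; y = [1, 5, 6]
`print(x, y)` → prints [4, 2, 3] [1, 5, 6]

Answer:
[1, 2, 3] [4, 5, 6]
[4, 2, 3] [1, 5, 6]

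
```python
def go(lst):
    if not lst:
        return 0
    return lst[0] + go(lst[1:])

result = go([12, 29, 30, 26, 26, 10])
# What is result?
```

12 + 29 + 30 + 26 + 26 + 10 + 0 = 133

Answer: 133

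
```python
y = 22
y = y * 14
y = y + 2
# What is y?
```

Trace:
`y = 22` → y = 22
`y = y * 14` → y = 308
`y = y + 2` → y = 310
So y = 310

Answer: 310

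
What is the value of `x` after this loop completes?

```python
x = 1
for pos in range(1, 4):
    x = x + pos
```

Start at 1, add 1 through 3
`x` takes the values: 1 → 2 → 4 → 7

Answer: 7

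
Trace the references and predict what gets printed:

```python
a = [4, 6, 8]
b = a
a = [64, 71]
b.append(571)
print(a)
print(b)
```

Key concept: rebinding vs mutation: a is rebound to a new list, b still points at the original.
Step by step:
`a = [4, 6, 8]` → a = [4, 6, 8]
`b = a` → b = [4, 6, 8] (same object as a)
`a = [64, 71]` → a = [64, 71]
`b.append(571)` → b = [4, 6, 8, 571]
`print(a)` → prints [64, 71]
`print(b)` → prints [4, 6, 8, 571]

Answer:
[64, 71]
[4, 6, 8, 571]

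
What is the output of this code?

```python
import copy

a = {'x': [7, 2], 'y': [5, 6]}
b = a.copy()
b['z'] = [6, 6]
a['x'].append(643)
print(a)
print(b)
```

Key concept: shallow copy of dict with mutable values.
Step by step:
`a = {'x': [7, 2], 'y': [5, 6]}` → a = {'x': [7, 2], 'y': [5, 6]}
`b = a.copy()` → b = {'x': [7, 2], 'y': [5, 6]}
`b['z'] = [6, 6]` → b = {'x': [7, 2], 'y': [5, 6], 'z': [6, 6]}
`a['x'].append(643)` → a = {'x': [7, 2, 643], 'y': [5, 6]}; b = {'x': [7, 2, 643], 'y': [5, 6], 'z': [6, 6]}
`print(a)` → prints {'x': [7, 2, 643], 'y': [5, 6]}
`print(b)` → prints {'x': [7, 2, 643], 'y': [5, 6], 'z': [6, 6]}

Answer:
{'x': [7, 2, 643], 'y': [5, 6]}
{'x': [7, 2, 643], 'y': [5, 6], 'z': [6, 6]}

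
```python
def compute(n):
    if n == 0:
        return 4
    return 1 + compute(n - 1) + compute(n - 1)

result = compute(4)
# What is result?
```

compute(n) = 1 + 2·compute(n-1), compute(0)=4. Closed form: (4+1)·2^4 - 1 = 79.

Answer: 79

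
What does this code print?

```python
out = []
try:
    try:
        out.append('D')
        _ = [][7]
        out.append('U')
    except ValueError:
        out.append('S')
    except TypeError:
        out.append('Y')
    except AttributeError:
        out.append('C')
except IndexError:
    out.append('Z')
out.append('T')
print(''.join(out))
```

Execution trace: 'D' (try body) → 'Z' (outer except IndexError) → 'T' (after the try/except). Output: DZT

Answer: DZT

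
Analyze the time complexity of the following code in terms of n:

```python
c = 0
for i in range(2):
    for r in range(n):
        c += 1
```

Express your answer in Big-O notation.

Each loop level contributes: 1 × n. Multiplying the contributions gives O(n).

Answer: O(n)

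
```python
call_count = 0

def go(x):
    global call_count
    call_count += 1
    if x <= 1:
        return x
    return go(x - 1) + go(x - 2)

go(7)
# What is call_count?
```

Calls(x) = 1 + Calls(x-1) + Calls(x-2); Calls(0)=Calls(1)=1. For x=7 this gives 41.

Answer: 41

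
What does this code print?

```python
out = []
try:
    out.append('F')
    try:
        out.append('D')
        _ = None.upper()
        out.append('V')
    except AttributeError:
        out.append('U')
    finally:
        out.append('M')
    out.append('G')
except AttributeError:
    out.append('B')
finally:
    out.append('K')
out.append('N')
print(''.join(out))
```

Execution trace: 'F' (try body) → 'D' (inner try body) → 'U' (inner except AttributeError) → 'M' (inner finally) → 'G' (try body, no exception) → 'K' (finally) → 'N' (after the try/except). Output: FDUMGKN

Answer: FDUMGKN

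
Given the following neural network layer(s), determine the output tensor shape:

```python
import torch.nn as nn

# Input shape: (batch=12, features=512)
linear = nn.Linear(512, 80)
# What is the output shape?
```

Input: (12, 512) -> Output: (12, 80)

Answer: (12, 80)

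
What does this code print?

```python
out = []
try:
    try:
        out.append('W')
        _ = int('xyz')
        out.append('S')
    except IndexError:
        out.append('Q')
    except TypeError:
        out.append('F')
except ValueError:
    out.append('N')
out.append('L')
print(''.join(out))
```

Execution trace: 'W' (try body) → 'N' (outer except ValueError) → 'L' (after the try/except). Output: WNL

Answer: WNL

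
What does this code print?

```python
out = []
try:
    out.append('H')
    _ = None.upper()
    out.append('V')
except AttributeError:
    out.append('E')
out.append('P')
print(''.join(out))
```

Execution trace: 'H' (try body) → 'E' (except AttributeError) → 'P' (after the try/except). Output: HEP

Answer: HEP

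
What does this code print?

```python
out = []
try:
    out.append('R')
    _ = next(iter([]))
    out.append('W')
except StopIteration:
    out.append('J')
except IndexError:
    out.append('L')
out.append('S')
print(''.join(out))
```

Execution trace: 'R' (try body) → 'J' (except StopIteration) → 'S' (after the try/except). Output: RJS

Answer: RJS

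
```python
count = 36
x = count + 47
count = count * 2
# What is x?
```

Trace:
`count = 36` → count = 36
`x = count + 47` → x = 83
`count = count * 2` → count = 72
So x = 83

Answer: 83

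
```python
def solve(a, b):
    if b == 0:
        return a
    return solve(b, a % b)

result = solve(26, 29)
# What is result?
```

solve(26, 29) -> solve(29, 26) -> solve(26, 3) -> solve(3, 2) -> solve(2, 1) -> solve(1, 0) -> 1

Answer: 1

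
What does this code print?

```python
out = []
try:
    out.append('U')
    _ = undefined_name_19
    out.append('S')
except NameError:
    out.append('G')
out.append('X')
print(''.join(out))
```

Execution trace: 'U' (try body) → 'G' (except NameError) → 'X' (after the try/except). Output: UGX

Answer: UGX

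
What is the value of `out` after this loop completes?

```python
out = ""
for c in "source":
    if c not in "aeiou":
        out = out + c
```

Remove vowels from 'source'
`out` takes the values: "" → "s" → "sr" → "src"

Answer: "src"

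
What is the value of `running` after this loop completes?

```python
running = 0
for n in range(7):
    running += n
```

Sum of 0 to 6 = 21
`running` takes the values: 0 → 1 → 3 → 6 → 10 → 15 → 21

Answer: 21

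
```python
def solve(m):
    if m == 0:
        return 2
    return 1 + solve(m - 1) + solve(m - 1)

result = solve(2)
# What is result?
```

solve(m) = 1 + 2·solve(m-1), solve(0)=2. Closed form: (2+1)·2^2 - 1 = 11.

Answer: 11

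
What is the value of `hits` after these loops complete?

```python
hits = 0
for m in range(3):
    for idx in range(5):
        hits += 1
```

3 * 5 = 15
`hits` takes the values: 0 → 1 → 2 → 3 → 4 → 5 → 6 → 7 → 8 → 9 → 10 → 11 → 12 → 13 → 14 → 15

Answer: 15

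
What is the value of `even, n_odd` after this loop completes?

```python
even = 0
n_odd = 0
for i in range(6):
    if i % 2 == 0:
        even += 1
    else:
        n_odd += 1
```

Count evens and odds in range(6)
`even, n_odd` takes the values: (0, 0) → (1, 0) → (1, 1) → (2, 1) → (2, 2) → (3, 2) → (3, 3)

Answer: 3, 3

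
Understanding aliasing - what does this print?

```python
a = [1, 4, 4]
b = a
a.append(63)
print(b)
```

Key concept: basic list aliasing.
Step by step:
`a = [1, 4, 4]` → a = [1, 4, 4]
`b = a` → b = [1, 4, 4] (same object as a)
`a.append(63)` → a = [1, 4, 4, 63] (same object as b); b = [1, 4, 4, 63] (same object as a)
`print(b)` → prints [1, 4, 4, 63]

Answer: [1, 4, 4, 63]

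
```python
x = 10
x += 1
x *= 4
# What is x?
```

Trace:
`x = 10` → x = 10
`x += 1` → x = 11
`x *= 4` → x = 44
So x = 44

Answer: 44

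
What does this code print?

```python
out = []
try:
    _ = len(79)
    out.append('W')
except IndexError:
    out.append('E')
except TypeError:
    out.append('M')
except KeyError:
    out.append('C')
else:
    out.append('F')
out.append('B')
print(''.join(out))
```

Execution trace: 'M' (except TypeError) → 'B' (after the try/except). Output: MB

Answer: MB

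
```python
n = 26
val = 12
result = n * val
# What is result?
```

Trace:
`n = 26` → n = 26
`val = 12` → val = 12
`result = n * val` → result = 312
So result = 312

Answer: 312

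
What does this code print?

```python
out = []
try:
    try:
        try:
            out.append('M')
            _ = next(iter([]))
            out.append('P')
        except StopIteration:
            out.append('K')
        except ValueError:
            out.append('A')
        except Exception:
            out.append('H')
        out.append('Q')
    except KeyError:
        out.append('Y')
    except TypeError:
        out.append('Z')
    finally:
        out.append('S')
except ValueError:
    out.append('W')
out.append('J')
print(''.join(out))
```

Execution trace: 'M' (inner try body) → 'K' (inner except StopIteration) → 'Q' (try body, no exception) → 'S' (finally) → 'J' (after the try/except). Output: MKQSJ

Answer: MKQSJ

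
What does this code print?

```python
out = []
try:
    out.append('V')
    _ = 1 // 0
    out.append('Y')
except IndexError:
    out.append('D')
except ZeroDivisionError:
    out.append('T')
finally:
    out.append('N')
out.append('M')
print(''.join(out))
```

Execution trace: 'V' (try body) → 'T' (except ZeroDivisionError) → 'N' (finally) → 'M' (after the try/except). Output: VTNM

Answer: VTNM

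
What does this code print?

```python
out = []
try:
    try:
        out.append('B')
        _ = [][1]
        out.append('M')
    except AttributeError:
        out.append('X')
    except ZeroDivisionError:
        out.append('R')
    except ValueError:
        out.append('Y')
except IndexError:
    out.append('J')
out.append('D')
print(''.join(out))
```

Execution trace: 'B' (try body) → 'J' (outer except IndexError) → 'D' (after the try/except). Output: BJD

Answer: BJD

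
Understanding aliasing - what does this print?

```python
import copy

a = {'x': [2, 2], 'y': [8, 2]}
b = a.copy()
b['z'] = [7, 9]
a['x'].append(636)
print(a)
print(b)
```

Key concept: shallow copy of dict with mutable values.
Step by step:
`a = {'x': [2, 2], 'y': [8, 2]}` → a = {'x': [2, 2], 'y': [8, 2]}
`b = a.copy()` → b = {'x': [2, 2], 'y': [8, 2]}
`b['z'] = [7, 9]` → b = {'x': [2, 2], 'y': [8, 2], 'z': [7, 9]}
`a['x'].append(636)` → a = {'x': [2, 2, 636], 'y': [8, 2]}; b = {'x': [2, 2, 636], 'y': [8, 2], 'z': [7, 9]}
`print(a)` → prints {'x': [2, 2, 636], 'y': [8, 2]}
`print(b)` → prints {'x': [2, 2, 636], 'y': [8, 2], 'z': [7, 9]}

Answer:
{'x': [2, 2, 636], 'y': [8, 2]}
{'x': [2, 2, 636], 'y': [8, 2], 'z': [7, 9]}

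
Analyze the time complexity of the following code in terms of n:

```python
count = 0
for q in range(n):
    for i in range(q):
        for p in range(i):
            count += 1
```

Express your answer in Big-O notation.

Each loop level contributes: n × n × n. Multiplying the contributions gives O(n^3).

Answer: O(n^3)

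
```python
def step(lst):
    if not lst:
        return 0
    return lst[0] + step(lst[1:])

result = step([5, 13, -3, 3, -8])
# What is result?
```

5 + 13 + (-3) + 3 + (-8) + 0 = 10

Answer: 10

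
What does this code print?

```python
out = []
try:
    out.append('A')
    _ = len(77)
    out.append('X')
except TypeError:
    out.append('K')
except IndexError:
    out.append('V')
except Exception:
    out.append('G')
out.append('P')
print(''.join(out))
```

Execution trace: 'A' (try body) → 'K' (except TypeError) → 'P' (after the try/except). Output: AKP

Answer: AKP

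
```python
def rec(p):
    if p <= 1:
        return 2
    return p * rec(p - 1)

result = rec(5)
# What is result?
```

rec(5) = 5 * 4 * 3 * 2 * 2 = 240

Answer: 240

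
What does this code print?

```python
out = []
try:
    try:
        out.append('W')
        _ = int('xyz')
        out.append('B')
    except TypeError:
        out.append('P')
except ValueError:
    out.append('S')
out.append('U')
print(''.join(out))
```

Execution trace: 'W' (try body) → 'S' (outer except ValueError) → 'U' (after the try/except). Output: WSU

Answer: WSU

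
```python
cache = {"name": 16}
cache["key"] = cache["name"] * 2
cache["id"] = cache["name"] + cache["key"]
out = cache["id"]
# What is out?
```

Trace:
`cache = {"name": 16}` → cache = {'name': 16}
`cache["key"] = cache["name"] * 2` → cache = {'name': 16, 'key': 32}
`cache["id"] = cache["name"] + cache["key"]` → cache = {'name': 16, 'key': 32, 'id': 48}
`out = cache["id"]` → out = 48
So out = 48

Answer: 48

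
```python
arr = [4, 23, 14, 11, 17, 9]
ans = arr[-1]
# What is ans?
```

Trace:
`arr = [4, 23, 14, 11, 17, 9]` → arr = [4, 23, 14, 11, 17, 9]
`ans = arr[-1]` → ans = 9
So ans = 9

Answer: 9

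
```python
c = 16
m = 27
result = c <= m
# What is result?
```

Trace:
`c = 16` → c = 16
`m = 27` → m = 27
`result = c <= m` → result = True
So result = True

Answer: True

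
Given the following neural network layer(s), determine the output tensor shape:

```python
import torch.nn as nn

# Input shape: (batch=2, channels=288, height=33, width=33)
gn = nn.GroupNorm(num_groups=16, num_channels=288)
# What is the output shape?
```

Input: (2, 288, 33, 33) -> Output: (2, 288, 33, 33)

Answer: (2, 288, 33, 33)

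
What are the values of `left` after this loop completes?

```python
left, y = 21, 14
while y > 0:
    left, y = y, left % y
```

GCD of 21 and 14
`left` takes the values: 21 → 14 → 7

Answer: 7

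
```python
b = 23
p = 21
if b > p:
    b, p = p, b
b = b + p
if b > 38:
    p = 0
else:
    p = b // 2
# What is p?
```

Trace:
`b = 23` → b = 23
`p = 21` → p = 21
`if b > p: ...` → b > p is True → b = 21; p = 23
`b = b + p` → b = 44
`if b > 38: ...` → b > 38 is True → p = 0
So p = 0

Answer: 0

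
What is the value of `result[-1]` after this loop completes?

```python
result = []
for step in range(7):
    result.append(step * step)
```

Last element of squares 0 to 6
`result` takes the values: [] → [0] → [0, 1] → [0, 1, 4] → [0, 1, 4, 9] → [0, 1, 4, 9, 16] → [0, 1, 4, 9, 16, 25] → [0, 1, 4, 9, 16, 25, 36]
So `result[-1]` = 36

Answer: 36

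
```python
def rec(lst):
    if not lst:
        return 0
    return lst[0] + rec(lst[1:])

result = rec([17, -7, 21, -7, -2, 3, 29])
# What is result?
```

17 + (-7) + 21 + (-7) + (-2) + 3 + 29 + 0 = 54

Answer: 54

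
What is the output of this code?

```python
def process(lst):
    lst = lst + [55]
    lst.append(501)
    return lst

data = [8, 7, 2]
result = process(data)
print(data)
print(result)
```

Key concept: rebinding parameter vs mutation.
Step by step:
`data = [8, 7, 2]` → data = [8, 7, 2]
`result = process(data)` → result = [8, 7, 2, 55, 501]
`print(data)` → prints [8, 7, 2]
`print(result)` → prints [8, 7, 2, 55, 501]

Answer:
[8, 7, 2]
[8, 7, 2, 55, 501]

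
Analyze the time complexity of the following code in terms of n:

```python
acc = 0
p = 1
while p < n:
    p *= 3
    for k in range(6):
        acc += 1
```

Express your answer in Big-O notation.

Each loop level contributes: log n × 1. Multiplying the contributions gives O(log n).

Answer: O(log n)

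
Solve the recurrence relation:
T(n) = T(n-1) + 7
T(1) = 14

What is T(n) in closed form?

Unrolling: T(n) = T(1) + 7·(n-1) = 14 + 7(n-1) = 7n + 7.

Answer: T(n) = 7n + 7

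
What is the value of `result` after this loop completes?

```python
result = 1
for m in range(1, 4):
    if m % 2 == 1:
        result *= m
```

Product of odd numbers 1 to 3
`result` takes the values: 1 → 3

Answer: 3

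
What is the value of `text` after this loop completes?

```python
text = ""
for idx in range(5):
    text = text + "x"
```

Repeat 'x' 5 times
`text` takes the values: "" → "x" → "xx" → "xxx" → "xxxx" → "xxxxx"

Answer: "xxxxx"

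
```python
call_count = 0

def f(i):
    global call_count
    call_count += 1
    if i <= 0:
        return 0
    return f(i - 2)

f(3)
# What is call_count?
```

Linear recursion stepping by 2: 3 calls from i=3 down to ≤0.

Answer: 3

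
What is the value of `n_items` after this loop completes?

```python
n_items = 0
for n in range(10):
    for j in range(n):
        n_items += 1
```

Triangle number: 0+1+2+...+9
`n_items` takes the values: 0 → 1 → 2 → 3 → 4 → 5 → 6 → 7 → 8 → 9 → 10 → 11 → 12 → 13 → 14 → 15 → 16 → 17 → 18 → 19 → 20 → 21 → 22 → 23 → 24 → 25 → 26 → 27 → 28 → 29 → … → 41 → 42 → 43 → 44 → 45

Answer: 45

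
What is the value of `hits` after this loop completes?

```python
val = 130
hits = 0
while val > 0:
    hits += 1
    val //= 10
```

Count digits by repeated division by 10
`hits` takes the values: 0 → 1 → 2 → 3

Answer: 3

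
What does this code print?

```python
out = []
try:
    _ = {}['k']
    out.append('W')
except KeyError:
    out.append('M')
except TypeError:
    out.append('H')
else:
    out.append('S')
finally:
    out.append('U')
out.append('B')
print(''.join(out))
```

Execution trace: 'M' (except KeyError) → 'U' (finally) → 'B' (after the try/except). Output: MUB

Answer: MUB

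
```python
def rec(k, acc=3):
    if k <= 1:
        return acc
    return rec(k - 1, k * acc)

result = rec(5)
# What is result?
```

Accumulator trace (n, acc): (5, 3) -> (4, 15) -> (3, 60) -> (2, 180) -> (1, 360) -> return 360

Answer: 360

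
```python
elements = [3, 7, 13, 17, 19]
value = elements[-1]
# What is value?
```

Trace:
`elements = [3, 7, 13, 17, 19]` → elements = [3, 7, 13, 17, 19]
`value = elements[-1]` → value = 19
So value = 19

Answer: 19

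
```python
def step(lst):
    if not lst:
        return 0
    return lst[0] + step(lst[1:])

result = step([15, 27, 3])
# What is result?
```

15 + 27 + 3 + 0 = 45

Answer: 45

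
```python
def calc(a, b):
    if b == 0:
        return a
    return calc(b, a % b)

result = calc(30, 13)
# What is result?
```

calc(30, 13) -> calc(13, 4) -> calc(4, 1) -> calc(1, 0) -> 1

Answer: 1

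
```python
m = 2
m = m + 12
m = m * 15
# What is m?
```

Trace:
`m = 2` → m = 2
`m = m + 12` → m = 14
`m = m * 15` → m = 210
So m = 210

Answer: 210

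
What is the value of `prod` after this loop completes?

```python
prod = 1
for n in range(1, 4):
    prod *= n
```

3! = 6
`prod` takes the values: 1 → 2 → 6

Answer: 6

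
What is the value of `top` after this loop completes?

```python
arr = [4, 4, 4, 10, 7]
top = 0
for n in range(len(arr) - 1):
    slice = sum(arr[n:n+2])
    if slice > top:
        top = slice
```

Max sum of 2-element window in [4, 4, 4, 10, 7]
`top` takes the values: 0 → 8 → 14 → 17

Answer: 17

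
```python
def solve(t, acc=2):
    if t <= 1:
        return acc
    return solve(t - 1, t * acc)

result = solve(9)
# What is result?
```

Accumulator trace (n, acc): (9, 2) -> (8, 18) -> (7, 144) -> (6, 1008) -> (5, 6048) -> (4, 30240) -> (3, 120960) -> (2, 362880) -> (1, 725760) -> return 725760

Answer: 725760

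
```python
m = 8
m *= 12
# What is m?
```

Trace:
`m = 8` → m = 8
`m *= 12` → m = 96
So m = 96

Answer: 96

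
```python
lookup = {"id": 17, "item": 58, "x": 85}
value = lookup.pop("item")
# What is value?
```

Trace:
`lookup = {"id": 17, "item": 58, "x": 85}` → lookup = {'id': 17, 'item': 58, 'x': 85}
`value = lookup.pop("item")` → lookup = {'id': 17, 'x': 85}; value = 58
So value = 58

Answer: 58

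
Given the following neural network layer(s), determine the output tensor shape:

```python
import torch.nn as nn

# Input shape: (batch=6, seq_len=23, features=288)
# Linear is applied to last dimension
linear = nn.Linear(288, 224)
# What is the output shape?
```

Input: (6, 23, 288) -> Output: (6, 23, 224)

Answer: (6, 23, 224)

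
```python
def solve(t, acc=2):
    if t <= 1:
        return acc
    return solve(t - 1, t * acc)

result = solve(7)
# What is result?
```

Accumulator trace (n, acc): (7, 2) -> (6, 14) -> (5, 84) -> (4, 420) -> (3, 1680) -> (2, 5040) -> (1, 10080) -> return 10080

Answer: 10080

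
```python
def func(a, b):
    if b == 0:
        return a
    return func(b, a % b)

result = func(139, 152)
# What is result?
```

func(139, 152) -> func(152, 139) -> func(139, 13) -> func(13, 9) -> func(9, 4) -> func(4, 1) -> func(1, 0) -> 1

Answer: 1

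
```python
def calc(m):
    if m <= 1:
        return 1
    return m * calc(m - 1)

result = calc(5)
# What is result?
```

calc(5) = 5 * 4 * 3 * 2 * 1 = 120

Answer: 120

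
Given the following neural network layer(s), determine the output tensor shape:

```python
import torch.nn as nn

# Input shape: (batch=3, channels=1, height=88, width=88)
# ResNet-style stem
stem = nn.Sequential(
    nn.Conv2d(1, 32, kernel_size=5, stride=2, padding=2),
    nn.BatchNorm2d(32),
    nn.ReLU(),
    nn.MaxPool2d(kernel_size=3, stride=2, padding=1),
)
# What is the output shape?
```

Input: (3, 1, 88, 88) -> after Conv2d 5x5 stride=2: (3, 32, 44, 44) -> Output: (3, 32, 22, 22)

Answer: (3, 32, 22, 22)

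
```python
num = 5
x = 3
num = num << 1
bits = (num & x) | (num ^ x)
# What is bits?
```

Trace:
`num = 5` → num = 5
`x = 3` → x = 3
`num = num << 1` → num = 10
`bits = (num & x) | (num ^ x)` → bits = 11
So bits = 11

Answer: 11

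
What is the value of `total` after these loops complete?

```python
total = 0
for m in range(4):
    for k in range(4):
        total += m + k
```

Sum of all m+k for m,k in 4x4
`total` takes the values: 0 → 1 → 3 → 6 → 7 → 9 → 12 → 16 → 18 → 21 → 25 → 30 → 33 → 37 → 42 → 48

Answer: 48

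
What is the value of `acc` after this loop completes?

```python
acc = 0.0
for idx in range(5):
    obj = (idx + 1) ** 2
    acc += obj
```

Sum of squared losses 1² + 2² + ... + 5²
`acc` takes the values: 0.0 → 1.0 → 5.0 → 14.0 → 30.0 → 55.0

Answer: 55.0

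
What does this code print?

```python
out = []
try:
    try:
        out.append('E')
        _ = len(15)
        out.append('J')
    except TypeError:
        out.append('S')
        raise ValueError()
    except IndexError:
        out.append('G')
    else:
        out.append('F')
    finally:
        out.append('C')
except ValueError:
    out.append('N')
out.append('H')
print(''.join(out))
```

Execution trace: 'E' (inner try body) → 'S' (inner except TypeError) → 'C' (inner finally) → 'N' (outer except ValueError) → 'H' (after the try/except). Output: ESCNH

Answer: ESCNH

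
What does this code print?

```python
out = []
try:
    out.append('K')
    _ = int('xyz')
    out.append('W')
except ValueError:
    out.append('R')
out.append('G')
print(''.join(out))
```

Execution trace: 'K' (try body) → 'R' (except ValueError) → 'G' (after the try/except). Output: KRG

Answer: KRG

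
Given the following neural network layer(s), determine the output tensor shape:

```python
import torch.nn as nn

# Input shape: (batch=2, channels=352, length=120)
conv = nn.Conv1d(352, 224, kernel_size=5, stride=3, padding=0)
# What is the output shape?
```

Input: (2, 352, 120) -> Output: (2, 224, 39)

Answer: (2, 224, 39)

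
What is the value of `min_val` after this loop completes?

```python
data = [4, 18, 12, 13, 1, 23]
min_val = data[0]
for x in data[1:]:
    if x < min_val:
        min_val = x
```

Minimum of [4, 18, 12, 13, 1, 23]
`min_val` takes the values: 4 → 1

Answer: 1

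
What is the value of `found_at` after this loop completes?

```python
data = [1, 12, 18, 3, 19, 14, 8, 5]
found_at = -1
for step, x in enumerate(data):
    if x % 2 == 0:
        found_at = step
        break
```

First even number index in [1, 12, 18, 3, 19, 14, 8, 5]
`found_at` takes the values: -1 → 1

Answer: 1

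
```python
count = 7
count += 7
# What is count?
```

Trace:
`count = 7` → count = 7
`count += 7` → count = 14
So count = 14

Answer: 14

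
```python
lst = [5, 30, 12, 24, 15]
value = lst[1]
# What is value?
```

Trace:
`lst = [5, 30, 12, 24, 15]` → lst = [5, 30, 12, 24, 15]
`value = lst[1]` → value = 30
So value = 30

Answer: 30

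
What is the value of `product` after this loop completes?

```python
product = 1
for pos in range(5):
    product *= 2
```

2^5 = 32
`product` takes the values: 1 → 2 → 4 → 8 → 16 → 32

Answer: 32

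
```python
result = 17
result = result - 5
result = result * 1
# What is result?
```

Trace:
`result = 17` → result = 17
`result = result - 5` → result = 12
`result = result * 1` → result = 12
So result = 12

Answer: 12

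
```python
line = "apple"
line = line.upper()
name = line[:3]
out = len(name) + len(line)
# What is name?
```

Trace:
`line = "apple"` → line = 'apple'
`line = line.upper()` → line = 'APPLE'
`name = line[:3]` → name = 'APP'
`out = len(name) + len(line)` → out = 8
So name = 'APP'

Answer: 'APP'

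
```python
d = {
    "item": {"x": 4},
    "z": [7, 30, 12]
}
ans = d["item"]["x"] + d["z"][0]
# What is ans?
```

Trace:
`d = { ...` → d = {'item': {'x': 4}, 'z': [7, 30, 12]}
`ans = d["item"]["x"] + d["z"][0]` → ans = 11
So ans = 11

Answer: 11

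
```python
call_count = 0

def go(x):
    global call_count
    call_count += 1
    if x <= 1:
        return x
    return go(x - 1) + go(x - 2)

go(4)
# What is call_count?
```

Calls(x) = 1 + Calls(x-1) + Calls(x-2); Calls(0)=Calls(1)=1. For x=4 this gives 9.

Answer: 9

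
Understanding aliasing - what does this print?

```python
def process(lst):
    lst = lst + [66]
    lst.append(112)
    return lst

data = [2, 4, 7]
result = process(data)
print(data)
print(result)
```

Key concept: rebinding parameter vs mutation.
Step by step:
`data = [2, 4, 7]` → data = [2, 4, 7]
`result = process(data)` → result = [2, 4, 7, 66, 112]
`print(data)` → prints [2, 4, 7]
`print(result)` → prints [2, 4, 7, 66, 112]

Answer:
[2, 4, 7]
[2, 4, 7, 66, 112]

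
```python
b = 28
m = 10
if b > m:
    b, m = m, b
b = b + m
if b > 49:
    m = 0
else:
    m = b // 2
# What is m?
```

Trace:
`b = 28` → b = 28
`m = 10` → m = 10
`if b > m: ...` → b > m is True → b = 10; m = 28
`b = b + m` → b = 38
`if b > 49: ...` → b > 49 is False, take else branch → m = 19
So m = 19

Answer: 19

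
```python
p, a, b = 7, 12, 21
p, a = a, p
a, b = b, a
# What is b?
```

Trace:
`p, a, b = 7, 12, 21` → p = 7; a = 12; b = 21
`p, a = a, p` → p = 12; a = 7
`a, b = b, a` → a = 21; b = 7
So b = 7

Answer: 7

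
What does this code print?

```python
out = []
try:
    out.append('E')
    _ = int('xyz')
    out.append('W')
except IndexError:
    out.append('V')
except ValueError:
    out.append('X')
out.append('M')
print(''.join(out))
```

Execution trace: 'E' (try body) → 'X' (except ValueError) → 'M' (after the try/except). Output: EXM

Answer: EXM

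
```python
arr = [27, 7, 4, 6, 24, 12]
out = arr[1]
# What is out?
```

Trace:
`arr = [27, 7, 4, 6, 24, 12]` → arr = [27, 7, 4, 6, 24, 12]
`out = arr[1]` → out = 7
So out = 7

Answer: 7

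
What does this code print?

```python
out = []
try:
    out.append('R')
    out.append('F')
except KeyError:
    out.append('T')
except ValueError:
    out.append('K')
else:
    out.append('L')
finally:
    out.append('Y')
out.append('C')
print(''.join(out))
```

Execution trace: 'R' (try body) → 'F' (try body, no exception) → 'L' (else) → 'Y' (finally) → 'C' (after the try/except). Output: RFLYC

Answer: RFLYC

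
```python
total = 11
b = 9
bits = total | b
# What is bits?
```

Trace:
`total = 11` → total = 11
`b = 9` → b = 9
`bits = total | b` → bits = 11
So bits = 11

Answer: 11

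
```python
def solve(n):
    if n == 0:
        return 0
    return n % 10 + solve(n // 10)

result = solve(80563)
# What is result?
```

Sum of digits of 80563: 3 + 6 + 5 + 0 + 8 = 22

Answer: 22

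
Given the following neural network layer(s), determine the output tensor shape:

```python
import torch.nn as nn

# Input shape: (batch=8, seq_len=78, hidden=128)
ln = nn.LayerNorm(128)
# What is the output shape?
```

Input: (8, 78, 128) -> Output: (8, 78, 128)

Answer: (8, 78, 128)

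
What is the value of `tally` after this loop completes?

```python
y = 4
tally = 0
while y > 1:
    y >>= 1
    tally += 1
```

Count right shifts until 1
`tally` takes the values: 0 → 1 → 2

Answer: 2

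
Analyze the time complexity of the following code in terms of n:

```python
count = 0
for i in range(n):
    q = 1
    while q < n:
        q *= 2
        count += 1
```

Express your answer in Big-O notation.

Each loop level contributes: n × log n. Multiplying the contributions gives O(n log n).

Answer: O(n log n)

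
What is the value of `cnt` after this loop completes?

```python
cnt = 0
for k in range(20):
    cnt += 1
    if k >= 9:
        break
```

Loop breaks when k reaches 9, cnt is 10
`cnt` takes the values: 0 → 1 → 2 → 3 → 4 → 5 → 6 → 7 → 8 → 9 → 10

Answer: 10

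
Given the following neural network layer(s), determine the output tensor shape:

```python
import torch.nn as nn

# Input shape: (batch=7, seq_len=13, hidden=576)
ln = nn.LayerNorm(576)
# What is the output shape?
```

Input: (7, 13, 576) -> Output: (7, 13, 576)

Answer: (7, 13, 576)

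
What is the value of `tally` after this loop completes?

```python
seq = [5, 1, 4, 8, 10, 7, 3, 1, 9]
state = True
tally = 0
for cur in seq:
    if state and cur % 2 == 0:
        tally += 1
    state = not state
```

Count even values at even positions
`tally` takes the values: 0 → 1 → 2

Answer: 2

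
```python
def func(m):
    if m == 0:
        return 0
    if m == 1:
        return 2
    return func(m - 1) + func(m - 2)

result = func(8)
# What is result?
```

Build up from base cases: func(0)=0, func(1)=2, func(2)=2, func(3)=4, func(4)=6, func(5)=10, func(6)=16, ..., func(8)=42

Answer: 42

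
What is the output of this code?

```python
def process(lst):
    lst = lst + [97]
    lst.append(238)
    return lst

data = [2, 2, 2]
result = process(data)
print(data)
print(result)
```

Key concept: rebinding parameter vs mutation.
Step by step:
`data = [2, 2, 2]` → data = [2, 2, 2]
`result = process(data)` → result = [2, 2, 2, 97, 238]
`print(data)` → prints [2, 2, 2]
`print(result)` → prints [2, 2, 2, 97, 238]

Answer:
[2, 2, 2]
[2, 2, 2, 97, 238]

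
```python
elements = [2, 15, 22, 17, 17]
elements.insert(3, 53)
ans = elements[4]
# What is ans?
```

Trace:
`elements = [2, 15, 22, 17, 17]` → elements = [2, 15, 22, 17, 17]
`elements.insert(3, 53)` → elements = [2, 15, 22, 53, 17, 17]
`ans = elements[4]` → ans = 17
So ans = 17

Answer: 17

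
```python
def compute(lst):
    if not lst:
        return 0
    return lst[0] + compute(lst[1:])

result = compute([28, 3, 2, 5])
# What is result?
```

28 + 3 + 2 + 5 + 0 = 38

Answer: 38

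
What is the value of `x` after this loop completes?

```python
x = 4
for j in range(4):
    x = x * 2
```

Multiply by 2, 4 times: 4 * 2^4 = 64
`x` takes the values: 4 → 8 → 16 → 32 → 64

Answer: 64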